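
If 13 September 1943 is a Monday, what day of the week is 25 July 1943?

Count forward from the earlier date (July 25, 1943) to the later (September 13, 1943):
July 1943: 31 − 25 = 6 days remain.
Then August (31): 31 days.
September 1–13, 1943: 13 days.
Total: 6 + 31 + 13 = 50 days.
50 mod 7 = 1, so 1 day before Monday is Sunday.

Sunday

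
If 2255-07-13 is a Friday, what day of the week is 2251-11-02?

Sunday

Count forward from the earlier date (November 2, 2251) to the later (July 13, 2255):
Day-of-year of November 2, 2251: 306.
Day-of-year of July 13, 2255: 194.
2251 has 365 days, so 365 − 306 = 59 days remain in 2251.
Full years: 2252: 366; 2253: 365; 2254: 365. Sum = 1096.
Total: 59 + 1096 + 194 = 1349 days.
1349 mod 7 = 5, so 5 days before Friday is Sunday.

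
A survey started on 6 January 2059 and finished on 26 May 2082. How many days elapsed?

From January 6, 2059 to January 6, 2082: 23 years, of which 6 contain a Feb 29 — 17×365 + 6×366 = 8401 days.
January 2082: 31 − 6 = 25 days remain.
Then February 2082 (28), March (31), April (30): 28 + 31 + 30 = 89 days.
May 1–26, 2082: 26 days.
Residual: 140 days.
Total: 8541 days.

8541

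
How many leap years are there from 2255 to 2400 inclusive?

36

Years divisible by 4: 2256, 2260, …, 2400 — 37 in all.
Of these, 2300 is divisible by 100 but not 400, so not leap.
2400 is divisible by 400, so still leap.
Leap years: 37 − 1 = 36.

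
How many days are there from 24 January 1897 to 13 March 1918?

7717

Day-of-year of January 24, 1897: 24.
Day-of-year of March 13, 1918: 72.
1897 has 365 days, so 365 − 24 = 341 days remain in 1897.
Full years 1898–1917: 16 common + 4 leap = 16×365 + 4×366 = 7304 days.
Total: 341 + 7304 + 72 = 7717 days.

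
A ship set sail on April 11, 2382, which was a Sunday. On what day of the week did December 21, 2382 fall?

April 2382: 30 − 11 = 19 days remain.
Then May (31), June (30), July (31), August (31), September (30), October (31), November (30): 31 + 30 + 31 + 31 + 30 + 31 + 30 = 214 days.
December 1–21, 2382: 21 days.
Total: 19 + 214 + 21 = 254 days.
254 mod 7 = 2, so 2 days after Sunday is Tuesday.

Tuesday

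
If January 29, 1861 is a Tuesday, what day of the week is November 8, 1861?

January 1861: 31 − 29 = 2 days remain.
Then 9 full months totalling 273 days.
November 1–8, 1861: 8 days.
Total: 2 + 273 + 8 = 283 days.
283 mod 7 = 3, so 3 days after Tuesday is Friday.

Friday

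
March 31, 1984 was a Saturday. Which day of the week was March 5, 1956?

Count forward from the earlier date (March 5, 1956) to the later (March 31, 1984):
From March 5, 1956 to March 5, 1984: 28 years, of which 7 contain a Feb 29 — 21×365 + 7×366 = 10227 days.
Within March 1984: 31 − 5 = 26 days.
Total: 10253 days.
10253 mod 7 = 5, so 5 days before Saturday is Monday.

Monday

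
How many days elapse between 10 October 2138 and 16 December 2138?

67

October 2138: 31 − 10 = 21 days remain.
Then November (30): 30 days.
December 1–16, 2138: 16 days.
Total: 21 + 30 + 16 = 67 days.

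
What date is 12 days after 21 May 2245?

2 June 2245

Count 12 days after May 21, 2245:
May 2245: 31 − 21 = 10 days remain.
June 1–2, 2245: 2 days.
Total: 10 + 2 = 12 days.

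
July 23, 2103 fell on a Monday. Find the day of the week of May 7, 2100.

Count forward from the earlier date (May 7, 2100) to the later (July 23, 2103):
May 7, 2100 → May 7, 2101: 365 days.
May 7, 2101 → May 7, 2102: 365 days.
May 7, 2102 → May 7, 2103: 365 days.
May 2103: 31 − 7 = 24 days remain.
Then June (30): 30 days.
July 1–23, 2103: 23 days.
Residual: 77 days.
Total: 1172 days.
1172 mod 7 = 3, so 3 days before Monday is Friday.

Friday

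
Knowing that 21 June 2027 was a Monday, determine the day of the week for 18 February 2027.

Thursday

Count forward from the earlier date (February 18, 2027) to the later (June 21, 2027):
February 2027: 28 − 18 = 10 days remain (2027 is not a leap year, so February has 28 days).
Then March (31), April (30), May (31): 31 + 30 + 31 = 92 days.
June 1–21, 2027: 21 days.
Total: 10 + 92 + 21 = 123 days.
123 mod 7 = 4, so 4 days before Monday is Thursday.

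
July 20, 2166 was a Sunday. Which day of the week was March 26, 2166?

Wednesday

Count forward from the earlier date (March 26, 2166) to the later (July 20, 2166):
March 2166: 31 − 26 = 5 days remain.
Then April (30), May (31), June (30): 30 + 31 + 30 = 91 days.
July 1–20, 2166: 20 days.
Total: 5 + 91 + 20 = 116 days.
116 mod 7 = 4, so 4 days before Sunday is Wednesday.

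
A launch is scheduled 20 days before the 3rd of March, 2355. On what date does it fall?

the 11th of February, 2355

Count 20 days before March 3, 2355:
February 2355: 28 − 11 = 17 days remain (2355 is not a leap year, so February has 28 days).
March 1–3, 2355: 3 days.
Total: 17 + 3 = 20 days.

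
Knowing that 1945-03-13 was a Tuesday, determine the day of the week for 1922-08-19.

Saturday

Count forward from the earlier date (August 19, 1922) to the later (March 13, 1945):
Day-of-year of August 19, 1922: 231.
Day-of-year of March 13, 1945: 72.
1922 has 365 days, so 365 − 231 = 134 days remain in 1922.
Full years 1923–1944: 16 common + 6 leap = 16×365 + 6×366 = 8036 days.
Total: 134 + 8036 + 72 = 8242 days.
8242 mod 7 = 3, so 3 days before Tuesday is Saturday.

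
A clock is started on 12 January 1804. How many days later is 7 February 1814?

Day-of-year of January 12, 1804: 12.
Day-of-year of February 7, 1814: 38.
1804 has 366 days, so 366 − 12 = 354 days remain in 1804.
Full years 1805–1813: 7 common + 2 leap = 7×365 + 2×366 = 3287 days.
Total: 354 + 3287 + 38 = 3679 days.

3679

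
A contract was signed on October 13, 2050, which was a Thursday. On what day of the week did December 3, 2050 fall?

October 2050: 31 − 13 = 18 days remain.
Then November (30): 30 days.
December 1–3, 2050: 3 days.
Total: 18 + 30 + 3 = 51 days.
51 mod 7 = 2, so 2 days after Thursday is Saturday.

Saturday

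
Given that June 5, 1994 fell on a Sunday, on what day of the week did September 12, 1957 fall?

Thursday

Count forward from the earlier date (September 12, 1957) to the later (June 5, 1994):
From September 12, 1957 to September 12, 1993: 36 years, of which 9 contain a Feb 29 — 27×365 + 9×366 = 13149 days.
September 1993: 30 − 12 = 18 days remain.
Then October (31), November (30), December (31), January (31), February 1994 (28), March (31), April (30), May (31): 31 + 30 + 31 + 31 + 28 + 31 + 30 + 31 = 243 days.
June 1–5, 1994: 5 days.
Residual: 266 days.
Total: 13415 days.
13415 mod 7 = 3, so 3 days before Sunday is Thursday.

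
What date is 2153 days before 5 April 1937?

14 May 1931

Count 2153 days before April 5, 1937:
Day-of-year of May 14, 1931: 134.
Day-of-year of April 5, 1937: 95.
1931 has 365 days, so 365 − 134 = 231 days remain in 1931.
Full years: 1932: 366; 1933: 365; 1934: 365; 1935: 365; 1936: 366. Sum = 1827.
Total: 231 + 1827 + 95 = 2153 days.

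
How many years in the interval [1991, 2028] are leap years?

Years divisible by 4 in [1991, 2028]: 1992, 1996, 2000, 2004, 2008, 2012, 2016, 2020, 2024, 2028.
2000 is divisible by 400, so still leap.
No century exceptions apply. Count: 10.

10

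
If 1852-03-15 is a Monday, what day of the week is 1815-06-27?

Tuesday

Count forward from the earlier date (June 27, 1815) to the later (March 15, 1852):
Day-of-year of June 27, 1815: 178.
Day-of-year of March 15, 1852: 75.
1815 has 365 days, so 365 − 178 = 187 days remain in 1815.
Full years 1816–1851: 27 common + 9 leap = 27×365 + 9×366 = 13149 days.
Total: 187 + 13149 + 75 = 13411 days.
13411 mod 7 = 6, so 6 days before Monday is Tuesday.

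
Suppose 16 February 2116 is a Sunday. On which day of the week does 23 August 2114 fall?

Thursday

Count forward from the earlier date (August 23, 2114) to the later (February 16, 2116):
August 23, 2114 → August 23, 2115: 365 days.
August 2115: 31 − 23 = 8 days remain.
Then September (30), October (31), November (30), December (31), January (31): 30 + 31 + 30 + 31 + 31 = 153 days.
February 1–16, 2116: 16 days (2116 is a leap year).
Residual: 177 days.
Total: 542 days.
542 mod 7 = 3, so 3 days before Sunday is Thursday.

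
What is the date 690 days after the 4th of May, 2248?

the 25th of March, 2250

Count 690 days after May 4, 2248:
May 2248: 31 − 4 = 27 days remain.
Then 21 full months totalling 638 days.
March 1–25, 2250: 25 days.
Total: 27 + 638 + 25 = 690 days.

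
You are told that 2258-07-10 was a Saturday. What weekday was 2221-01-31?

Wednesday

Count forward from the earlier date (January 31, 2221) to the later (July 10, 2258):
From January 31, 2221 to January 31, 2258: 37 years, of which 9 contain a Feb 29 — 28×365 + 9×366 = 13514 days.
January 2258: 31 − 31 = 0 days remain.
Then February 2258 (28), March (31), April (30), May (31), June (30): 28 + 31 + 30 + 31 + 30 = 150 days.
July 1–10, 2258: 10 days.
Residual: 160 days.
Total: 13674 days.
13674 mod 7 = 3, so 3 days before Saturday is Wednesday.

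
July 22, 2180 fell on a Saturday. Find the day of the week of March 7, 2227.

Wednesday

From July 22, 2180 to July 22, 2226: 46 years, of which 10 contain a Feb 29 — 36×365 + 10×366 = 16800 days.
(2200 is not a leap year (divisible by 100 but not 400).)
July 2226: 31 − 22 = 9 days remain.
Then August (31), September (30), October (31), November (30), December (31), January (31), February 2227 (28): 31 + 30 + 31 + 30 + 31 + 31 + 28 = 212 days.
March 1–7, 2227: 7 days.
Residual: 228 days.
Total: 17028 days.
17028 mod 7 = 4, so 4 days after Saturday is Wednesday.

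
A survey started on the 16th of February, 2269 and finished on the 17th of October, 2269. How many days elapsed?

243

February 2269: 28 − 16 = 12 days remain (2269 is not a leap year, so February has 28 days).
Then March (31), April (30), May (31), June (30), July (31), August (31), September (30): 31 + 30 + 31 + 30 + 31 + 31 + 30 = 214 days.
October 1–17, 2269: 17 days.
Total: 12 + 214 + 17 = 243 days.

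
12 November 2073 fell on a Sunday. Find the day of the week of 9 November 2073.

Count forward from the earlier date (November 9, 2073) to the later (November 12, 2073):
Within November 2073: 12 − 9 = 3 days.
3 mod 7 = 3, so 3 days before Sunday is Thursday.

Thursday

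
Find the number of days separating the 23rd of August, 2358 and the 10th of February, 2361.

902

Day-of-year of August 23, 2358: 235.
Day-of-year of February 10, 2361: 41.
2358 has 365 days, so 365 − 235 = 130 days remain in 2358.
Full years: 2359: 365; 2360: 366. Sum = 731.
Total: 130 + 731 + 41 = 902 days.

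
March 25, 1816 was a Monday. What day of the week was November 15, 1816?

March 1816: 31 − 25 = 6 days remain.
Then April (30), May (31), June (30), July (31), August (31), September (30), October (31): 30 + 31 + 30 + 31 + 31 + 30 + 31 = 214 days.
November 1–15, 1816: 15 days.
Total: 6 + 214 + 15 = 235 days.
235 mod 7 = 4, so 4 days after Monday is Friday.

Friday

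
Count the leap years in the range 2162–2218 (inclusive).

13

Years divisible by 4: 2164, 2168, …, 2216 — 14 in all.
Of these, 2200 is divisible by 100 but not 400, so not leap.
Leap years: 14 − 1 = 13.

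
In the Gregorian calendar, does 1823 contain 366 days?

1823 is not a leap year.

No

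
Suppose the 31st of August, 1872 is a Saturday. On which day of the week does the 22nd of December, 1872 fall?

Sunday

August 1872: 31 − 31 = 0 days remain.
Then September (30), October (31), November (30): 30 + 31 + 30 = 91 days.
December 1–22, 1872: 22 days.
Total: 0 + 91 + 22 = 113 days.
113 mod 7 = 1, so 1 day after Saturday is Sunday.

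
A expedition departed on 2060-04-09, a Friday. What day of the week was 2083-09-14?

Day-of-year of April 9, 2060: 100.
Day-of-year of September 14, 2083: 257.
2060 has 366 days, so 366 − 100 = 266 days remain in 2060.
Full years 2061–2082: 17 common + 5 leap = 17×365 + 5×366 = 8035 days.
Total: 266 + 8035 + 257 = 8558 days.
8558 mod 7 = 4, so 4 days after Friday is Tuesday.

Tuesday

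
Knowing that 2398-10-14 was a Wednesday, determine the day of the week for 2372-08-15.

Tuesday

Count forward from the earlier date (August 15, 2372) to the later (October 14, 2398):
From August 15, 2372 to August 15, 2398: 26 years, of which 6 contain a Feb 29 — 20×365 + 6×366 = 9496 days.
August 2398: 31 − 15 = 16 days remain.
Then September (30): 30 days.
October 1–14, 2398: 14 days.
Residual: 60 days.
Total: 9556 days.
9556 mod 7 = 1, so 1 day before Wednesday is Tuesday.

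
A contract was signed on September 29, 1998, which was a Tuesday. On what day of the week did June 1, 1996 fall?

Saturday

Count forward from the earlier date (June 1, 1996) to the later (September 29, 1998):
Day-of-year of June 1, 1996: 153.
Day-of-year of September 29, 1998: 272.
1996 has 366 days, so 366 − 153 = 213 days remain in 1996.
Full years: 1997: 365. Sum = 365.
Total: 213 + 365 + 272 = 850 days.
850 mod 7 = 3, so 3 days before Tuesday is Saturday.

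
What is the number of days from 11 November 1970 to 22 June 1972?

589

November 11, 1970 → November 11, 1971: 365 days.
November 1971: 30 − 11 = 19 days remain.
Then December (31), January (31), February 1972 (29), March (31), April (30), May (31): 31 + 31 + 29 + 31 + 30 + 31 = 183 days.
June 1–22, 1972: 22 days.
Residual: 224 days.
Total: 589 days.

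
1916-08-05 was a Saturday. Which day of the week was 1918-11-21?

Thursday

August 1916: 31 − 5 = 26 days remain.
Then 26 full months totalling 791 days.
November 1–21, 1918: 21 days.
Total: 26 + 791 + 21 = 838 days.
838 mod 7 = 5, so 5 days after Saturday is Thursday.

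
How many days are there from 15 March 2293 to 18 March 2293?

Within March 2293: 18 − 15 = 3 days.

3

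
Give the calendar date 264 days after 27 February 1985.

18 November 1985

Count 264 days after February 27, 1985:
February 1985: 28 − 27 = 1 day remains (1985 is not a leap year, so February has 28 days).
Then March (31), April (30), May (31), June (30), July (31), August (31), September (30), October (31): 31 + 30 + 31 + 30 + 31 + 31 + 30 + 31 = 245 days.
November 1–18, 1985: 18 days.
Total: 1 + 245 + 18 = 264 days.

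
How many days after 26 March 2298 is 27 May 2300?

Day-of-year of March 26, 2298: 85.
Day-of-year of May 27, 2300: 147.
2298 has 365 days, so 365 − 85 = 280 days remain in 2298.
Full years: 2299: 365. Sum = 365.
Total: 280 + 365 + 147 = 792 days.

792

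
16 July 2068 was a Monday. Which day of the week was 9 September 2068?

July 2068: 31 − 16 = 15 days remain.
Then August (31): 31 days.
September 1–9, 2068: 9 days.
Total: 15 + 31 + 9 = 55 days.
55 mod 7 = 6, so 6 days after Monday is Sunday.

Sunday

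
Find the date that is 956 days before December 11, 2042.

April 29, 2040

Count 956 days before December 11, 2042:
April 2040: 30 − 29 = 1 day remains.
Then 31 full months totalling 944 days.
December 1–11, 2042: 11 days.
Total: 1 + 944 + 11 = 956 days.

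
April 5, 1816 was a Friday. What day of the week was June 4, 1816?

April 1816: 30 − 5 = 25 days remain.
Then May (31): 31 days.
June 1–4, 1816: 4 days.
Total: 25 + 31 + 4 = 60 days.
60 mod 7 = 4, so 4 days after Friday is Tuesday.

Tuesday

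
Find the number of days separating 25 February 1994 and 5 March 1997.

1104

Day-of-year of February 25, 1994: 56.
Day-of-year of March 5, 1997: 64.
1994 has 365 days, so 365 − 56 = 309 days remain in 1994.
Full years: 1995: 365; 1996: 366. Sum = 731.
Total: 309 + 731 + 64 = 1104 days.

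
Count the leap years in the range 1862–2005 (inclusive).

35

Years divisible by 4: 1864, 1868, …, 2004 — 36 in all.
Of these, 1900 is divisible by 100 but not 400, so not leap.
2000 is divisible by 400, so still leap.
Leap years: 36 − 1 = 35.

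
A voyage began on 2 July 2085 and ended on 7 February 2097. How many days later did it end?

4238

Day-of-year of July 2, 2085: 183.
Day-of-year of February 7, 2097: 38.
2085 has 365 days, so 365 − 183 = 182 days remain in 2085.
Full years 2086–2096: 8 common + 3 leap = 8×365 + 3×366 = 4018 days.
Total: 182 + 4018 + 38 = 4238 days.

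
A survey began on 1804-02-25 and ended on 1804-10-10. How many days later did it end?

February 1804: 29 − 25 = 4 days remain (1804 is a leap year, so February has 29 days).
Then March (31), April (30), May (31), June (30), July (31), August (31), September (30): 31 + 30 + 31 + 30 + 31 + 31 + 30 = 214 days.
October 1–10, 1804: 10 days.
Total: 4 + 214 + 10 = 228 days.

228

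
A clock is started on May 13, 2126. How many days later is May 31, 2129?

1114

May 13, 2126 → May 13, 2127: 365 days.
May 13, 2127 → May 13, 2128: 366 days (2128 is a leap year).
May 13, 2128 → May 13, 2129: 365 days.
Within May 2129: 31 − 13 = 18 days.
Total: 1114 days.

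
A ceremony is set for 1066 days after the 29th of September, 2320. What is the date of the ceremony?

the 31st of August, 2323

Count 1066 days after September 29, 2320:
September 29, 2320 → September 29, 2321: 365 days.
September 29, 2321 → September 29, 2322: 365 days.
September 2322: 30 − 29 = 1 day remains.
Then 10 full months totalling 304 days.
August 1–31, 2323: 31 days.
Residual: 336 days.
Total: 1066 days.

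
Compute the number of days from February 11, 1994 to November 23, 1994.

February 1994: 28 − 11 = 17 days remain (1994 is not a leap year, so February has 28 days).
Then March (31), April (30), May (31), June (30), July (31), August (31), September (30), October (31): 31 + 30 + 31 + 30 + 31 + 31 + 30 + 31 = 245 days.
November 1–23, 1994: 23 days.
Total: 17 + 245 + 23 = 285 days.

285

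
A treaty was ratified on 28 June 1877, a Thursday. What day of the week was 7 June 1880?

June 28, 1877 → June 28, 1878: 365 days.
June 28, 1878 → June 28, 1879: 365 days.
June 1879: 30 − 28 = 2 days remain.
Then 11 full months totalling 336 days.
June 1–7, 1880: 7 days.
Residual: 345 days.
Total: 1075 days.
1075 mod 7 = 4, so 4 days after Thursday is Monday.

Monday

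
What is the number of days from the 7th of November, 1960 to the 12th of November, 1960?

5

Within November 1960: 12 − 7 = 5 days.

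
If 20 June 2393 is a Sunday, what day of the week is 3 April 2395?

June 2393: 30 − 20 = 10 days remain.
Then 21 full months totalling 639 days.
April 1–3, 2395: 3 days.
Total: 10 + 639 + 3 = 652 days.
652 mod 7 = 1, so 1 day after Sunday is Monday.

Monday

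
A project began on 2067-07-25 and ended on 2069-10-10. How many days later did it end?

808

Day-of-year of July 25, 2067: 206.
Day-of-year of October 10, 2069: 283.
2067 has 365 days, so 365 − 206 = 159 days remain in 2067.
Full years: 2068: 366. Sum = 366.
Total: 159 + 366 + 283 = 808 days.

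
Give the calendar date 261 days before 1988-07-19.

1987-11-01

Count 261 days before July 19, 1988:
November 1987: 30 − 1 = 29 days remain.
Then December (31), January (31), February 1988 (29), March (31), April (30), May (31), June (30): 31 + 31 + 29 + 31 + 30 + 31 + 30 = 213 days.
July 1–19, 1988: 19 days.
Total: 29 + 213 + 19 = 261 days.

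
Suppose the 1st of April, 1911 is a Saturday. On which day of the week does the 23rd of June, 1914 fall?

Day-of-year of April 1, 1911: 91.
Day-of-year of June 23, 1914: 174.
1911 has 365 days, so 365 − 91 = 274 days remain in 1911.
Full years: 1912: 366; 1913: 365. Sum = 731.
Total: 274 + 731 + 174 = 1179 days.
1179 mod 7 = 3, so 3 days after Saturday is Tuesday.

Tuesday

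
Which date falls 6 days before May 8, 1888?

May 2, 1888

Count 6 days before May 8, 1888:
Within May 1888: 8 − 2 = 6 days.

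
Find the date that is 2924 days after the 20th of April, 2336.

the 22nd of April, 2344

Count 2924 days after April 20, 2336:
Day-of-year of April 20, 2336: 111.
Day-of-year of April 22, 2344: 113.
2336 has 366 days, so 366 − 111 = 255 days remain in 2336.
Full years 2337–2343: 6 common + 1 leap = 6×365 + 1×366 = 2556 days.
Total: 255 + 2556 + 113 = 2924 days.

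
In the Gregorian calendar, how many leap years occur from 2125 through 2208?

Years divisible by 4: 2128, 2132, …, 2208 — 21 in all.
Of these, 2200 is divisible by 100 but not 400, so not leap.
Leap years: 21 − 1 = 20.

20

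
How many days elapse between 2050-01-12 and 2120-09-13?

25811

Day-of-year of January 12, 2050: 12.
Day-of-year of September 13, 2120: 257.
2050 has 365 days, so 365 − 12 = 353 days remain in 2050.
Full years 2051–2119: 53 common + 16 leap = 53×365 + 16×366 = 25201 days.
Total: 353 + 25201 + 257 = 25811 days.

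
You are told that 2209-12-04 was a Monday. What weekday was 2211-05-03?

Day-of-year of December 4, 2209: 338.
Day-of-year of May 3, 2211: 123.
2209 has 365 days, so 365 − 338 = 27 days remain in 2209.
Full years: 2210: 365. Sum = 365.
Total: 27 + 365 + 123 = 515 days.
515 mod 7 = 4, so 4 days after Monday is Friday.

Friday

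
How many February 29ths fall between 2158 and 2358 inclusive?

Years divisible by 4: 2160, 2164, …, 2356 — 50 in all.
Of these, 2200, 2300 are divisible by 100 but not 400, so not leap.
Leap years: 50 − 2 = 48.

48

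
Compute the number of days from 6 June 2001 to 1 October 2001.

June 2001: 30 − 6 = 24 days remain.
Then July (31), August (31), September (30): 31 + 31 + 30 = 92 days.
October 1, 2001: 1 day.
Total: 24 + 92 + 1 = 117 days.

117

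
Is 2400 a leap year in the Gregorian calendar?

Yes

2400 is a leap year (divisible by 400).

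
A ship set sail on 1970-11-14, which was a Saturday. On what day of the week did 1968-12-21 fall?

Saturday

Count forward from the earlier date (December 21, 1968) to the later (November 14, 1970):
December 21, 1968 → December 21, 1969: 365 days.
December 1969: 31 − 21 = 10 days remain.
Then 10 full months totalling 304 days.
November 1–14, 1970: 14 days.
Residual: 328 days.
Total: 693 days.
693 is a multiple of 7, so 1968-12-21 falls on the same weekday: Saturday.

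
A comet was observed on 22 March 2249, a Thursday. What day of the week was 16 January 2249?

Tuesday

Count forward from the earlier date (January 16, 2249) to the later (March 22, 2249):
January 2249: 31 − 16 = 15 days remain.
Then February 2249 (28): 28 days.
March 1–22, 2249: 22 days.
Total: 15 + 28 + 22 = 65 days.
65 mod 7 = 2, so 2 days before Thursday is Tuesday.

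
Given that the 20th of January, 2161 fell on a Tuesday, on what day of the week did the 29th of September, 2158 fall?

Friday

Count forward from the earlier date (September 29, 2158) to the later (January 20, 2161):
Day-of-year of September 29, 2158: 272.
Day-of-year of January 20, 2161: 20.
2158 has 365 days, so 365 − 272 = 93 days remain in 2158.
Full years: 2159: 365; 2160: 366. Sum = 731.
Total: 93 + 731 + 20 = 844 days.
844 mod 7 = 4, so 4 days before Tuesday is Friday.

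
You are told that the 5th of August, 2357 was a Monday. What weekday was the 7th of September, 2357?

August 2357: 31 − 5 = 26 days remain.
September 1–7, 2357: 7 days.
Total: 26 + 7 = 33 days.
33 mod 7 = 5, so 5 days after Monday is Saturday.

Saturday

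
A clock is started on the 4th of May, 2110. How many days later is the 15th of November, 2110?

195

May 2110: 31 − 4 = 27 days remain.
Then June (30), July (31), August (31), September (30), October (31): 30 + 31 + 31 + 30 + 31 = 153 days.
November 1–15, 2110: 15 days.
Total: 27 + 153 + 15 = 195 days.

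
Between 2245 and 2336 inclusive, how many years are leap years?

Years divisible by 4: 2248, 2252, …, 2336 — 23 in all.
Of these, 2300 is divisible by 100 but not 400, so not leap.
Leap years: 23 − 1 = 22.

22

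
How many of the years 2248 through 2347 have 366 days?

Years divisible by 4: 2248, 2252, …, 2344 — 25 in all.
Of these, 2300 is divisible by 100 but not 400, so not leap.
Leap years: 25 − 1 = 24.

24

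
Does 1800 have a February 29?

No

1800 is not a leap year (divisible by 100 but not 400).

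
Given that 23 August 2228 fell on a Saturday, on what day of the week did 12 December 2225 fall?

Count forward from the earlier date (December 12, 2225) to the later (August 23, 2228):
Day-of-year of December 12, 2225: 346.
Day-of-year of August 23, 2228: 236.
2225 has 365 days, so 365 − 346 = 19 days remain in 2225.
Full years: 2226: 365; 2227: 365. Sum = 730.
Total: 19 + 730 + 236 = 985 days.
985 mod 7 = 5, so 5 days before Saturday is Monday.

Monday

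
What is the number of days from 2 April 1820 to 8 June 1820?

67

April 1820: 30 − 2 = 28 days remain.
Then May (31): 31 days.
June 1–8, 1820: 8 days.
Total: 28 + 31 + 8 = 67 days.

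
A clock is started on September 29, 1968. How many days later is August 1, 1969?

September 1968: 30 − 29 = 1 day remains.
Then 10 full months totalling 304 days.
August 1, 1969: 1 day.
Residual: 306 days.
Total: 306 days.

306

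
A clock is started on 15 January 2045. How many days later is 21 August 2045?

January 2045: 31 − 15 = 16 days remain.
Then February 2045 (28), March (31), April (30), May (31), June (30), July (31): 28 + 31 + 30 + 31 + 30 + 31 = 181 days.
August 1–21, 2045: 21 days.
Total: 16 + 181 + 21 = 218 days.

218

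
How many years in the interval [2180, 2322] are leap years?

Years divisible by 4: 2180, 2184, …, 2320 — 36 in all.
Of these, 2200, 2300 are divisible by 100 but not 400, so not leap.
Leap years: 36 − 2 = 34.

34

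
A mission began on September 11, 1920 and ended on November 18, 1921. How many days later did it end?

433

September 11, 1920 → September 11, 1921: 365 days.
September 1921: 30 − 11 = 19 days remain.
Then October (31): 31 days.
November 1–18, 1921: 18 days.
Residual: 68 days.
Total: 433 days.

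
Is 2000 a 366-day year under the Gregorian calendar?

Yes

2000 is a leap year (divisible by 400).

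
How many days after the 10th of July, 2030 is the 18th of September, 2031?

435

Day-of-year of July 10, 2030: 191.
Day-of-year of September 18, 2031: 261.
2030 has 365 days, so 365 − 191 = 174 days remain in 2030.
Total: 174 + 261 = 435 days.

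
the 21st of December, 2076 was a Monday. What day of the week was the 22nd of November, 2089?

From December 21, 2076 to December 21, 2088: 12 years, of which 3 contain a Feb 29 — 9×365 + 3×366 = 4383 days.
December 2088: 31 − 21 = 10 days remain.
Then 10 full months totalling 304 days.
November 1–22, 2089: 22 days.
Residual: 336 days.
Total: 4719 days.
4719 mod 7 = 1, so 1 day after Monday is Tuesday.

Tuesday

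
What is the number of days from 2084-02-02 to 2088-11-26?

Day-of-year of February 2, 2084: 33.
Day-of-year of November 26, 2088: 331.
2084 has 366 days, so 366 − 33 = 333 days remain in 2084.
Full years: 2085: 365; 2086: 365; 2087: 365. Sum = 1095.
Total: 333 + 1095 + 331 = 1759 days.

1759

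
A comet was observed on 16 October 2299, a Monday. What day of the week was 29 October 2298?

Saturday

Count forward from the earlier date (October 29, 2298) to the later (October 16, 2299):
Day-of-year of October 29, 2298: 302.
Day-of-year of October 16, 2299: 289.
2298 has 365 days, so 365 − 302 = 63 days remain in 2298.
Total: 63 + 289 = 352 days.
352 mod 7 = 2, so 2 days before Monday is Saturday.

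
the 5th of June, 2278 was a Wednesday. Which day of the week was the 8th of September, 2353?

Tuesday

Day-of-year of June 5, 2278: 156.
Day-of-year of September 8, 2353: 251.
2278 has 365 days, so 365 − 156 = 209 days remain in 2278.
Full years 2279–2352: 56 common + 18 leap = 56×365 + 18×366 = 27028 days.
Total: 209 + 27028 + 251 = 27488 days.
27488 mod 7 = 6, so 6 days after Wednesday is Tuesday.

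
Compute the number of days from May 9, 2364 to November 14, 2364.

189

May 2364: 31 − 9 = 22 days remain.
Then June (30), July (31), August (31), September (30), October (31): 30 + 31 + 31 + 30 + 31 = 153 days.
November 1–14, 2364: 14 days.
Total: 22 + 153 + 14 = 189 days.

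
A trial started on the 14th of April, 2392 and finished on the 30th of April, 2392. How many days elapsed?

16

Within April 2392: 30 − 14 = 16 days.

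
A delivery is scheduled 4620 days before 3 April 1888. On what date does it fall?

10 August 1875

Count 4620 days before April 3, 1888:
From August 10, 1875 to August 10, 1887: 12 years, of which 3 contain a Feb 29 — 9×365 + 3×366 = 4383 days.
August 1887: 31 − 10 = 21 days remain.
Then September (30), October (31), November (30), December (31), January (31), February 1888 (29), March (31): 30 + 31 + 30 + 31 + 31 + 29 + 31 = 213 days.
April 1–3, 1888: 3 days.
Residual: 237 days.
Total: 4620 days.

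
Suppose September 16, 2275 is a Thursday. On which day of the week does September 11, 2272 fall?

Wednesday

Count forward from the earlier date (September 11, 2272) to the later (September 16, 2275):
Day-of-year of September 11, 2272: 255.
Day-of-year of September 16, 2275: 259.
2272 has 366 days, so 366 − 255 = 111 days remain in 2272.
Full years: 2273: 365; 2274: 365. Sum = 730.
Total: 111 + 730 + 259 = 1100 days.
1100 mod 7 = 1, so 1 day before Thursday is Wednesday.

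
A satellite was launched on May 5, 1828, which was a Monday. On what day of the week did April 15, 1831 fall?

Friday

May 5, 1828 → May 5, 1829: 365 days.
May 5, 1829 → May 5, 1830: 365 days.
May 1830: 31 − 5 = 26 days remain.
Then 10 full months totalling 304 days.
April 1–15, 1831: 15 days.
Residual: 345 days.
Total: 1075 days.
1075 mod 7 = 4, so 4 days after Monday is Friday.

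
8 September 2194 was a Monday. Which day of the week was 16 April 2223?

From September 8, 2194 to September 8, 2222: 28 years, of which 6 contain a Feb 29 — 22×365 + 6×366 = 10226 days.
(2200 is not a leap year (divisible by 100 but not 400).)
September 2222: 30 − 8 = 22 days remain.
Then October (31), November (30), December (31), January (31), February 2223 (28), March (31): 31 + 30 + 31 + 31 + 28 + 31 = 182 days.
April 1–16, 2223: 16 days.
Residual: 220 days.
Total: 10446 days.
10446 mod 7 = 2, so 2 days after Monday is Wednesday.

Wednesday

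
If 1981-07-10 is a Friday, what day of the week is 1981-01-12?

Monday

Count forward from the earlier date (January 12, 1981) to the later (July 10, 1981):
January 1981: 31 − 12 = 19 days remain.
Then February 1981 (28), March (31), April (30), May (31), June (30): 28 + 31 + 30 + 31 + 30 = 150 days.
July 1–10, 1981: 10 days.
Total: 19 + 150 + 10 = 179 days.
179 mod 7 = 4, so 4 days before Friday is Monday.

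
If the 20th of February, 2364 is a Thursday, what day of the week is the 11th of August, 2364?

Tuesday

February 2364: 29 − 20 = 9 days remain (2364 is a leap year, so February has 29 days).
Then March (31), April (30), May (31), June (30), July (31): 31 + 30 + 31 + 30 + 31 = 153 days.
August 1–11, 2364: 11 days.
Total: 9 + 153 + 11 = 173 days.
173 mod 7 = 5, so 5 days after Thursday is Tuesday.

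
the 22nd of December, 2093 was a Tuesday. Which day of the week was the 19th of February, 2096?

Sunday

December 22, 2093 → December 22, 2094: 365 days.
December 22, 2094 → December 22, 2095: 365 days.
December 2095: 31 − 22 = 9 days remain.
Then January (31): 31 days.
February 1–19, 2096: 19 days (2096 is a leap year).
Residual: 59 days.
Total: 789 days.
789 mod 7 = 5, so 5 days after Tuesday is Sunday.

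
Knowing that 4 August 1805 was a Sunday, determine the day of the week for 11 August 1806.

Monday

August 4, 1805 → August 4, 1806: 365 days.
Within August 1806: 11 − 4 = 7 days.
Total: 372 days.
372 mod 7 = 1, so 1 day after Sunday is Monday.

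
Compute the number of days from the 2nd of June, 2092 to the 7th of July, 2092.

June 2092: 30 − 2 = 28 days remain.
July 1–7, 2092: 7 days.
Total: 28 + 7 = 35 days.

35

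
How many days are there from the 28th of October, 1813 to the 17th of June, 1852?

Day-of-year of October 28, 1813: 301.
Day-of-year of June 17, 1852: 169.
1813 has 365 days, so 365 − 301 = 64 days remain in 1813.
Full years 1814–1851: 29 common + 9 leap = 29×365 + 9×366 = 13879 days.
Total: 64 + 13879 + 169 = 14112 days.

14112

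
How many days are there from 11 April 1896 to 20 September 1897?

Day-of-year of April 11, 1896: 102.
Day-of-year of September 20, 1897: 263.
1896 has 366 days, so 366 − 102 = 264 days remain in 1896.
Total: 264 + 263 = 527 days.

527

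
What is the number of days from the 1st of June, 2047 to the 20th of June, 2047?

Within June 2047: 20 − 1 = 19 days.

19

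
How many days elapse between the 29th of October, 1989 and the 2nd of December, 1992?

1130

October 29, 1989 → October 29, 1990: 365 days.
October 29, 1990 → October 29, 1991: 365 days.
October 29, 1991 → October 29, 1992: 366 days (1992 is a leap year).
October 1992: 31 − 29 = 2 days remain.
Then November (30): 30 days.
December 1–2, 1992: 2 days.
Residual: 34 days.
Total: 1130 days.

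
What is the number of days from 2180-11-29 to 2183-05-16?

898

November 29, 2180 → November 29, 2181: 365 days.
November 29, 2181 → November 29, 2182: 365 days.
November 2182: 30 − 29 = 1 day remains.
Then December (31), January (31), February 2183 (28), March (31), April (30): 31 + 31 + 28 + 31 + 30 = 151 days.
May 1–16, 2183: 16 days.
Residual: 168 days.
Total: 898 days.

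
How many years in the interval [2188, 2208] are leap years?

Years divisible by 4 in [2188, 2208]: 2188, 2192, 2196, 2200, 2204, 2208.
Of these, 2200 is divisible by 100 but not 400, so not leap.
Leap years: 6 − 1 = 5.

5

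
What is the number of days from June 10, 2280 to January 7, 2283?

941

Day-of-year of June 10, 2280: 162.
Day-of-year of January 7, 2283: 7.
2280 has 366 days, so 366 − 162 = 204 days remain in 2280.
Full years: 2281: 365; 2282: 365. Sum = 730.
Total: 204 + 730 + 7 = 941 days.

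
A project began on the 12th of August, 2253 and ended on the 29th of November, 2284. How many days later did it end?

11432

From August 12, 2253 to August 12, 2284: 31 years, of which 8 contain a Feb 29 — 23×365 + 8×366 = 11323 days.
August 2284: 31 − 12 = 19 days remain.
Then September (30), October (31): 30 + 31 = 61 days.
November 1–29, 2284: 29 days.
Residual: 109 days.
Total: 11432 days.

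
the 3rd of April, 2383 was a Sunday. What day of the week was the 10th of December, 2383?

April 2383: 30 − 3 = 27 days remain.
Then May (31), June (30), July (31), August (31), September (30), October (31), November (30): 31 + 30 + 31 + 31 + 30 + 31 + 30 = 214 days.
December 1–10, 2383: 10 days.
Total: 27 + 214 + 10 = 251 days.
251 mod 7 = 6, so 6 days after Sunday is Saturday.

Saturday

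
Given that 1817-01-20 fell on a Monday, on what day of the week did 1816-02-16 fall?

Friday

Count forward from the earlier date (February 16, 1816) to the later (January 20, 1817):
February 1816: 29 − 16 = 13 days remain (1816 is a leap year, so February has 29 days).
Then 10 full months totalling 306 days.
January 1–20, 1817: 20 days.
Residual: 339 days.
Total: 339 days.
339 mod 7 = 3, so 3 days before Monday is Friday.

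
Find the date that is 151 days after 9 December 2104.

9 May 2105

Count 151 days after December 9, 2104:
December 2104: 31 − 9 = 22 days remain.
Then January (31), February 2105 (28), March (31), April (30): 31 + 28 + 31 + 30 = 120 days.
May 1–9, 2105: 9 days.
Residual: 151 days.
Total: 151 days.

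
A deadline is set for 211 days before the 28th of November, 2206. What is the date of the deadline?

the 1st of May, 2206

Count 211 days before November 28, 2206:
May 2206: 31 − 1 = 30 days remain.
Then June (30), July (31), August (31), September (30), October (31): 30 + 31 + 31 + 30 + 31 = 153 days.
November 1–28, 2206: 28 days.
Total: 30 + 153 + 28 = 211 days.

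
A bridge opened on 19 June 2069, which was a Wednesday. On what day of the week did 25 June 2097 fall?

Day-of-year of June 19, 2069: 170.
Day-of-year of June 25, 2097: 176.
2069 has 365 days, so 365 − 170 = 195 days remain in 2069.
Full years 2070–2096: 20 common + 7 leap = 20×365 + 7×366 = 9862 days.
Total: 195 + 9862 + 176 = 10233 days.
10233 mod 7 = 6, so 6 days after Wednesday is Tuesday.

Tuesday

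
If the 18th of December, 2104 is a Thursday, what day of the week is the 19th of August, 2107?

December 18, 2104 → December 18, 2105: 365 days.
December 18, 2105 → December 18, 2106: 365 days.
December 2106: 31 − 18 = 13 days remain.
Then January (31), February 2107 (28), March (31), April (30), May (31), June (30), July (31): 31 + 28 + 31 + 30 + 31 + 30 + 31 = 212 days.
August 1–19, 2107: 19 days.
Residual: 244 days.
Total: 974 days.
974 mod 7 = 1, so 1 day after Thursday is Friday.

Friday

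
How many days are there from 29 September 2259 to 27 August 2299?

Day-of-year of September 29, 2259: 272.
Day-of-year of August 27, 2299: 239.
2259 has 365 days, so 365 − 272 = 93 days remain in 2259.
Full years 2260–2298: 29 common + 10 leap = 29×365 + 10×366 = 14245 days.
Total: 93 + 14245 + 239 = 14577 days.

14577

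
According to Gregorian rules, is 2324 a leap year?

Yes

2324 is a leap year.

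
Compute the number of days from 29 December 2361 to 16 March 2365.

Day-of-year of December 29, 2361: 363.
Day-of-year of March 16, 2365: 75.
2361 has 365 days, so 365 − 363 = 2 days remain in 2361.
Full years: 2362: 365; 2363: 365; 2364: 366. Sum = 1096.
Total: 2 + 1096 + 75 = 1173 days.

1173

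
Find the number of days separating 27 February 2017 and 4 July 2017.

February 2017: 28 − 27 = 1 day remains (2017 is not a leap year, so February has 28 days).
Then March (31), April (30), May (31), June (30): 31 + 30 + 31 + 30 = 122 days.
July 1–4, 2017: 4 days.
Total: 1 + 122 + 4 = 127 days.

127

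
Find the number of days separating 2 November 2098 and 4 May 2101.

November 2, 2098 → November 2, 2099: 365 days.
November 2, 2099 → November 2, 2100: 365 days (2100 is not a leap year (divisible by 100 but not 400)).
November 2100: 30 − 2 = 28 days remain.
Then December (31), January (31), February 2101 (28), March (31), April (30): 31 + 31 + 28 + 31 + 30 = 151 days.
May 1–4, 2101: 4 days.
Residual: 183 days.
Total: 913 days.

913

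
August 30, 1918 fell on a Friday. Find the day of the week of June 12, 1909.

Count forward from the earlier date (June 12, 1909) to the later (August 30, 1918):
Day-of-year of June 12, 1909: 163.
Day-of-year of August 30, 1918: 242.
1909 has 365 days, so 365 − 163 = 202 days remain in 1909.
Full years 1910–1917: 6 common + 2 leap = 6×365 + 2×366 = 2922 days.
Total: 202 + 2922 + 242 = 3366 days.
3366 mod 7 = 6, so 6 days before Friday is Saturday.

Saturday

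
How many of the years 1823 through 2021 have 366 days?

49

Years divisible by 4: 1824, 1828, …, 2020 — 50 in all.
Of these, 1900 is divisible by 100 but not 400, so not leap.
2000 is divisible by 400, so still leap.
Leap years: 50 − 1 = 49.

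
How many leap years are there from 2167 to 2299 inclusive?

32

Years divisible by 4: 2168, 2172, …, 2296 — 33 in all.
Of these, 2200 is divisible by 100 but not 400, so not leap.
Leap years: 33 − 1 = 32.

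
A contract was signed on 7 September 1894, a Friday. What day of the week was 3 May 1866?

Thursday

Count forward from the earlier date (May 3, 1866) to the later (September 7, 1894):
Day-of-year of May 3, 1866: 123.
Day-of-year of September 7, 1894: 250.
1866 has 365 days, so 365 − 123 = 242 days remain in 1866.
Full years 1867–1893: 20 common + 7 leap = 20×365 + 7×366 = 9862 days.
Total: 242 + 9862 + 250 = 10354 days.
10354 mod 7 = 1, so 1 day before Friday is Thursday.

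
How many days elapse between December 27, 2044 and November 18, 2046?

December 27, 2044 → December 27, 2045: 365 days.
December 2045: 31 − 27 = 4 days remain.
Then 10 full months totalling 304 days.
November 1–18, 2046: 18 days.
Residual: 326 days.
Total: 691 days.

691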